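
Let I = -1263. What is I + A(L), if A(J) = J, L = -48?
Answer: -1311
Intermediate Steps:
I + A(L) = -1263 - 48 = -1311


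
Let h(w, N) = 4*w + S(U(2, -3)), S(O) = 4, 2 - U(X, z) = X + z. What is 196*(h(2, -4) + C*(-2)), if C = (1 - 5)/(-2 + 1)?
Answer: 784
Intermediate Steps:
U(X, z) = 2 - X - z (U(X, z) = 2 - (X + z) = 2 + (-X - z) = 2 - X - z)
C = 4 (C = -4/(-1) = -4*(-1) = 4)
h(w, N) = 4 + 4*w (h(w, N) = 4*w + 4 = 4 + 4*w)
196*(h(2, -4) + C*(-2)) = 196*((4 + 4*2) + 4*(-2)) = 196*((4 + 8) - 8) = 196*(12 - 8) = 196*4 = 784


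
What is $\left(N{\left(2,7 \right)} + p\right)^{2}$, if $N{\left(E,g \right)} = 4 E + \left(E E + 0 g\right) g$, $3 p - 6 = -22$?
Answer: $\frac{8464}{9} \approx 940.44$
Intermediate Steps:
$p = - \frac{16}{3}$ ($p = 2 + \frac{1}{3} \left(-22\right) = 2 - \frac{22}{3} = - \frac{16}{3} \approx -5.3333$)
$N{\left(E,g \right)} = 4 E + g E^{2}$ ($N{\left(E,g \right)} = 4 E + \left(E^{2} + 0\right) g = 4 E + E^{2} g = 4 E + g E^{2}$)
$\left(N{\left(2,7 \right)} + p\right)^{2} = \left(2 \left(4 + 2 \cdot 7\right) - \frac{16}{3}\right)^{2} = \left(2 \left(4 + 14\right) - \frac{16}{3}\right)^{2} = \left(2 \cdot 18 - \frac{16}{3}\right)^{2} = \left(36 - \frac{16}{3}\right)^{2} = \left(\frac{92}{3}\right)^{2} = \frac{8464}{9}$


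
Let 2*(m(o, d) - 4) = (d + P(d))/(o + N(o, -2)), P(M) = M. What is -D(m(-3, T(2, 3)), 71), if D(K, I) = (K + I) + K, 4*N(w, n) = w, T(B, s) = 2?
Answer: -1169/15 ≈ -77.933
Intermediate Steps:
N(w, n) = w/4
m(o, d) = 4 + 4*d/(5*o) (m(o, d) = 4 + ((d + d)/(o + o/4))/2 = 4 + ((2*d)/((5*o/4)))/2 = 4 + ((2*d)*(4/(5*o)))/2 = 4 + (8*d/(5*o))/2 = 4 + 4*d/(5*o))
D(K, I) = I + 2*K (D(K, I) = (I + K) + K = I + 2*K)
-D(m(-3, T(2, 3)), 71) = -(71 + 2*(4 + (⅘)*2/(-3))) = -(71 + 2*(4 + (⅘)*2*(-⅓))) = -(71 + 2*(4 - 8/15)) = -(71 + 2*(52/15)) = -(71 + 104/15) = -1*1169/15 = -1169/15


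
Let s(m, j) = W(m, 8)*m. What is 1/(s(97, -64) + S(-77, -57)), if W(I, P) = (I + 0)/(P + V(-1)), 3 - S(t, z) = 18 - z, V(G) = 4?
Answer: 12/8545 ≈ 0.0014043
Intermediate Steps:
S(t, z) = -15 + z (S(t, z) = 3 - (18 - z) = 3 + (-18 + z) = -15 + z)
W(I, P) = I/(4 + P) (W(I, P) = (I + 0)/(P + 4) = I/(4 + P))
s(m, j) = m**2/12 (s(m, j) = (m/(4 + 8))*m = (m/12)*m = m**2/12)
1/(s(97, -64) + S(-77, -57)) = 1/((1/12)*97**2 + (-15 - 57)) = 1/((1/12)*9409 - 72) = 1/(9409/12 - 72) = 1/(8545/12) = 12/8545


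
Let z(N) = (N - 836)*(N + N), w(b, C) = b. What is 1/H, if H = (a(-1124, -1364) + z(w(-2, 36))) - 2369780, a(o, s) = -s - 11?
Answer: -1/2365075 ≈ -4.2282e-7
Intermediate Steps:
a(o, s) = -11 - s
z(N) = 2*N*(-836 + N) (z(N) = (-836 + N)*(2*N) = 2*N*(-836 + N))
H = -2365075 (H = ((-11 - 1*(-1364)) + 2*(-2)*(-836 - 2)) - 2369780 = ((-11 + 1364) + 2*(-2)*(-838)) - 2369780 = (1353 + 3352) - 2369780 = 4705 - 2369780 = -2365075)
1/H = 1/(-2365075) = -1/2365075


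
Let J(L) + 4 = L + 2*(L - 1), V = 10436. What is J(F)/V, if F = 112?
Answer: 165/5218 ≈ 0.031621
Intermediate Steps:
J(L) = -6 + 3*L (J(L) = -4 + (L + 2*(L - 1)) = -4 + (L + 2*(-1 + L)) = -4 + (L + (-2 + 2*L)) = -4 + (-2 + 3*L) = -6 + 3*L)
J(F)/V = (-6 + 3*112)/10436 = (-6 + 336)*(1/10436) = 330*(1/10436) = 165/5218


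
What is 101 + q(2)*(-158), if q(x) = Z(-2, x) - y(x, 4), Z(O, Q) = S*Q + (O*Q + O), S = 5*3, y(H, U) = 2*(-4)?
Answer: -4955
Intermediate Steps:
y(H, U) = -8
S = 15
Z(O, Q) = O + 15*Q + O*Q (Z(O, Q) = 15*Q + (O*Q + O) = 15*Q + (O + O*Q) = O + 15*Q + O*Q)
q(x) = 6 + 13*x (q(x) = (-2 + 15*x - 2*x) - 1*(-8) = (-2 + 13*x) + 8 = 6 + 13*x)
101 + q(2)*(-158) = 101 + (6 + 13*2)*(-158) = 101 + (6 + 26)*(-158) = 101 + 32*(-158) = 101 - 5056 = -4955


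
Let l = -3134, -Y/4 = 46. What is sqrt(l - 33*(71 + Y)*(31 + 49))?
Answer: sqrt(295186) ≈ 543.31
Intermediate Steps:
Y = -184 (Y = -4*46 = -184)
sqrt(l - 33*(71 + Y)*(31 + 49)) = sqrt(-3134 - 33*(71 - 184)*(31 + 49)) = sqrt(-3134 - (-3729)*80) = sqrt(-3134 - 33*(-9040)) = sqrt(-3134 + 298320) = sqrt(295186)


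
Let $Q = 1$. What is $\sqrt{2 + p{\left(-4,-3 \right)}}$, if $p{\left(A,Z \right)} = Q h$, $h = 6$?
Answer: $2 \sqrt{2} \approx 2.8284$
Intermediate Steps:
$p{\left(A,Z \right)} = 6$ ($p{\left(A,Z \right)} = 1 \cdot 6 = 6$)
$\sqrt{2 + p{\left(-4,-3 \right)}} = \sqrt{2 + 6} = \sqrt{8} = 2 \sqrt{2}$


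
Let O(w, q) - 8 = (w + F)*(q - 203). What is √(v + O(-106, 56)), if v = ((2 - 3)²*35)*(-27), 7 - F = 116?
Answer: 2*√7667 ≈ 175.12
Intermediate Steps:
F = -109 (F = 7 - 1*116 = 7 - 116 = -109)
O(w, q) = 8 + (-203 + q)*(-109 + w) (O(w, q) = 8 + (w - 109)*(q - 203) = 8 + (-109 + w)*(-203 + q) = 8 + (-203 + q)*(-109 + w))
v = -945 (v = ((-1)²*35)*(-27) = (1*35)*(-27) = 35*(-27) = -945)
√(v + O(-106, 56)) = √(-945 + (22135 - 203*(-106) - 109*56 + 56*(-106))) = √(-945 + (22135 + 21518 - 6104 - 5936)) = √(-945 + 31613) = √30668 = 2*√7667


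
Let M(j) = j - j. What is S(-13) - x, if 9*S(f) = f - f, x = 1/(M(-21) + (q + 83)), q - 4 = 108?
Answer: -1/195 ≈ -0.0051282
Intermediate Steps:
M(j) = 0
q = 112 (q = 4 + 108 = 112)
x = 1/195 (x = 1/(0 + (112 + 83)) = 1/(0 + 195) = 1/195 ≈ 0.0051282)
S(f) = 0 (S(f) = (f - f)/9 = (⅑)*0 = 0)
S(-13) - x = 0 - 1*1/195 = 0 - 1/195 = -1/195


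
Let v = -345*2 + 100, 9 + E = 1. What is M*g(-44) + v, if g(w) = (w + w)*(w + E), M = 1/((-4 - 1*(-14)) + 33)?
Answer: -20794/43 ≈ -483.58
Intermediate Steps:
E = -8 (E = -9 + 1 = -8)
v = -590 (v = -690 + 100 = -590)
M = 1/43 (M = 1/((-4 + 14) + 33) = 1/(10 + 33) = 1/43 ≈ 0.023256)
g(w) = 2*w*(-8 + w) (g(w) = (w + w)*(w - 8) = (2*w)*(-8 + w) = 2*w*(-8 + w))
M*g(-44) + v = (2*(-44)*(-8 - 44))/43 - 590 = (2*(-44)*(-52))/43 - 590 = (1/43)*4576 - 590 = 4576/43 - 590 = -20794/43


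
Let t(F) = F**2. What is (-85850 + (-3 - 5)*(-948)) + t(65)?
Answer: -74041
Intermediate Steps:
(-85850 + (-3 - 5)*(-948)) + t(65) = (-85850 + (-3 - 5)*(-948)) + 65**2 = (-85850 - 8*(-948)) + 4225 = (-85850 + 7584) + 4225 = -78266 + 4225 = -74041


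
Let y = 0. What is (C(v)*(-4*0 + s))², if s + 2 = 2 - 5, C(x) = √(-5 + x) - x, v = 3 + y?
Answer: 175 - 150*I*√2 ≈ 175.0 - 212.13*I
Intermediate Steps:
v = 3 (v = 3 + 0 = 3)
s = -5 (s = -2 + (2 - 5) = -2 - 3 = -5)
(C(v)*(-4*0 + s))² = ((√(-5 + 3) - 1*3)*(-4*0 - 5))² = ((√(-2) - 3)*(0 - 5))² = ((I*√2 - 3)*(-5))² = ((-3 + I*√2)*(-5))² = (15 - 5*I*√2)²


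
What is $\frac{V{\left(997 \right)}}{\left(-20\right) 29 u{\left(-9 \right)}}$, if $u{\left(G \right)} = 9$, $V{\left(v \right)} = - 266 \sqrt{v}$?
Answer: $\frac{133 \sqrt{997}}{2610} \approx 1.609$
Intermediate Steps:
$\frac{V{\left(997 \right)}}{\left(-20\right) 29 u{\left(-9 \right)}} = \frac{\left(-266\right) \sqrt{997}}{\left(-20\right) 29 \cdot 9} = \frac{\left(-266\right) \sqrt{997}}{\left(-580\right) 9} = \frac{\left(-266\right) \sqrt{997}}{-5220} = - 266 \sqrt{997} \left(- \frac{1}{5220}\right) = \frac{133 \sqrt{997}}{2610}$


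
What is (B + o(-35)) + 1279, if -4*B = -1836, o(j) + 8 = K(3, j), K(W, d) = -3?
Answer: 1727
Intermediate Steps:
o(j) = -11 (o(j) = -8 - 3 = -11)
B = 459 (B = -¼*(-1836) = 459)
(B + o(-35)) + 1279 = (459 - 11) + 1279 = 448 + 1279 = 1727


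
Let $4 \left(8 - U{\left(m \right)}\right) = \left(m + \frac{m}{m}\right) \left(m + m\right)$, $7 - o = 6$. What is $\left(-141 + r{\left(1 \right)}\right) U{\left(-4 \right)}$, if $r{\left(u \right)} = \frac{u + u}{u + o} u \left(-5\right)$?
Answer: $-292$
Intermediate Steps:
$o = 1$ ($o = 7 - 6 = 1$)
$U{\left(m \right)} = 8 - \frac{m \left(1 + m\right)}{2}$ ($U{\left(m \right)} = 8 - \frac{\left(m + \frac{m}{m}\right) \left(m + m\right)}{4} = 8 - \frac{\left(m + 1\right) 2 m}{4} = 8 - \frac{\left(1 + m\right) 2 m}{4} = 8 - \frac{2 m \left(1 + m\right)}{4} = 8 - \frac{m \left(1 + m\right)}{2}$)
$r{\left(u \right)} = - \frac{10 u^{2}}{1 + u}$ ($r{\left(u \right)} = \frac{u + u}{u + 1} u \left(-5\right) = \frac{2 u}{1 + u} u \left(-5\right) = \frac{2 u^{2}}{1 + u} \left(-5\right) = - \frac{10 u^{2}}{1 + u}$)
$\left(-141 + r{\left(1 \right)}\right) U{\left(-4 \right)} = \left(-141 - \frac{10 \cdot 1^{2}}{1 + 1}\right) \left(8 - -2 - \frac{\left(-4\right)^{2}}{2}\right) = \left(-141 - \frac{10}{2}\right) \left(8 + 2 - 8\right) = \left(-141 - 10 \cdot \frac{1}{2}\right) \left(8 + 2 - 8\right) = \left(-141 - 5\right) 2 = \left(-146\right) 2 = -292$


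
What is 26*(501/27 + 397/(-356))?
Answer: 726427/1602 ≈ 453.45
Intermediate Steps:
26*(501/27 + 397/(-356)) = 26*(501*(1/27) + 397*(-1/356)) = 26*(167/9 - 397/356) = 26*(55879/3204) = 726427/1602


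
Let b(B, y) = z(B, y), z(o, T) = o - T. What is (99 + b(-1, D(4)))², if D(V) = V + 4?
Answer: 8100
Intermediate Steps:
D(V) = 4 + V
b(B, y) = B - y
(99 + b(-1, D(4)))² = (99 + (-1 - (4 + 4)))² = (99 + (-1 - 1*8))² = (99 + (-1 - 8))² = (99 - 9)² = 90² = 8100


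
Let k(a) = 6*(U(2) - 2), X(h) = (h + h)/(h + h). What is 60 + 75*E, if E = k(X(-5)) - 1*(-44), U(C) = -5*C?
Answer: -2040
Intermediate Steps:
X(h) = 1 (X(h) = (2*h)/((2*h)) = (2*h)*(1/(2*h)) = 1)
k(a) = -72 (k(a) = 6*(-5*2 - 2) = 6*(-10 - 2) = 6*(-12) = -72)
E = -28 (E = -72 - 1*(-44) = -72 + 44 = -28)
60 + 75*E = 60 + 75*(-28) = 60 - 2100 = -2040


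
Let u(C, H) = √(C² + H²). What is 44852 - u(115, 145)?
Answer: 44852 - 5*√1370 ≈ 44667.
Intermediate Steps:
44852 - u(115, 145) = 44852 - √(115² + 145²) = 44852 - √(13225 + 21025) = 44852 - √34250 = 44852 - 5*√1370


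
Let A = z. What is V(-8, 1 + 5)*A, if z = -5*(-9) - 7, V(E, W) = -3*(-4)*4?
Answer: 1824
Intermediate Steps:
V(E, W) = 48 (V(E, W) = 12*4 = 48)
z = 38 (z = 45 - 7 = 38)
A = 38
V(-8, 1 + 5)*A = 48*38 = 1824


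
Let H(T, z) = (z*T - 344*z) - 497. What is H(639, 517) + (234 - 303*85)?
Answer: 126497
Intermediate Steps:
H(T, z) = -497 - 344*z + T*z (H(T, z) = (T*z - 344*z) - 497 = (-344*z + T*z) - 497 = -497 - 344*z + T*z)
H(639, 517) + (234 - 303*85) = (-497 - 344*517 + 639*517) + (234 - 303*85) = (-497 - 177848 + 330363) + (234 - 25755) = 152018 - 25521 = 126497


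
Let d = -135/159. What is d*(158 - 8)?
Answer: -6750/53 ≈ -127.36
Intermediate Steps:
d = -45/53 (d = -135*1/159 = -45/53 ≈ -0.84906)
d*(158 - 8) = -45*(158 - 8)/53 = -45/53*150 = -6750/53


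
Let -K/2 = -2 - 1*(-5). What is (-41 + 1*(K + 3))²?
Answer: 1936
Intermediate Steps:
K = -6 (K = -2*(-2 - 1*(-5)) = -2*(-2 + 5) = -2*3 = -6)
(-41 + 1*(K + 3))² = (-41 + 1*(-6 + 3))² = (-41 + 1*(-3))² = (-41 - 3)² = (-44)² = 1936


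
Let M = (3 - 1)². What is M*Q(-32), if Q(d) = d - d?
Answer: 0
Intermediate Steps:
Q(d) = 0
M = 4 (M = 2² = 4)
M*Q(-32) = 4*0 = 0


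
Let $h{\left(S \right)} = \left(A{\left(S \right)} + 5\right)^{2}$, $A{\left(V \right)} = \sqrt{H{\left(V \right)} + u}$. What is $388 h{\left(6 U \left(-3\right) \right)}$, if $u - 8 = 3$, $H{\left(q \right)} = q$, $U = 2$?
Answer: $19400 i \approx 19400.0 i$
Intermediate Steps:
$u = 11$ ($u = 8 + 3 = 11$)
$A{\left(V \right)} = \sqrt{11 + V}$ ($A{\left(V \right)} = \sqrt{V + 11} = \sqrt{11 + V}$)
$h{\left(S \right)} = \left(5 + \sqrt{11 + S}\right)^{2}$ ($h{\left(S \right)} = \left(\sqrt{11 + S} + 5\right)^{2} = \left(5 + \sqrt{11 + S}\right)^{2}$)
$388 h{\left(6 U \left(-3\right) \right)} = 388 \left(5 + \sqrt{11 + 6 \cdot 2 \left(-3\right)}\right)^{2} = 388 \left(5 + \sqrt{11 + 12 \left(-3\right)}\right)^{2} = 388 \left(5 + \sqrt{11 - 36}\right)^{2} = 388 \left(5 + \sqrt{-25}\right)^{2} = 388 \left(5 + 5 i\right)^{2}$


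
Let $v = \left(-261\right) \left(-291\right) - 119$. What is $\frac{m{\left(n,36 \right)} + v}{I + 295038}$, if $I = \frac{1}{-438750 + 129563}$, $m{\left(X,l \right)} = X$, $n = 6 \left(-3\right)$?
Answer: $\frac{23440703218}{91221914105} \approx 0.25696$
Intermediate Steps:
$v = 75832$ ($v = 75951 - 119 = 75832$)
$n = -18$
$I = - \frac{1}{309187}$ ($I = \frac{1}{-309187} = - \frac{1}{309187} \approx -3.2343 \cdot 10^{-6}$)
$\frac{m{\left(n,36 \right)} + v}{I + 295038} = \frac{-18 + 75832}{- \frac{1}{309187} + 295038} = \frac{75814}{\frac{91221914105}{309187}} = 75814 \cdot \frac{309187}{91221914105} = \frac{23440703218}{91221914105}$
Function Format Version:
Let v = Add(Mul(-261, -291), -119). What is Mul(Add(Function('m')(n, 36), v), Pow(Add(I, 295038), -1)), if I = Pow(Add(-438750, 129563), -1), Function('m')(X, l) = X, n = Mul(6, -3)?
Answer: Rational(23440703218, 91221914105) ≈ 0.25696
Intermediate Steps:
v = 75832 (v = Add(75951, -119) = 75832)
n = -18
I = Rational(-1, 309187) (I = Pow(-309187, -1) = Rational(-1, 309187) ≈ -3.2343e-6)
Mul(Add(Function('m')(n, 36), v), Pow(Add(I, 295038), -1)) = Mul(Add(-18, 75832), Pow(Add(Rational(-1, 309187), 295038), -1)) = Mul(75814, Pow(Rational(91221914105, 309187), -1)) = Mul(75814, Rational(309187, 91221914105)) = Rational(23440703218, 91221914105)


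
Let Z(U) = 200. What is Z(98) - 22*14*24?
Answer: -7192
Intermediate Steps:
Z(98) - 22*14*24 = 200 - 22*14*24 = 200 - 308*24 = 200 - 1*7392 = 200 - 7392 = -7192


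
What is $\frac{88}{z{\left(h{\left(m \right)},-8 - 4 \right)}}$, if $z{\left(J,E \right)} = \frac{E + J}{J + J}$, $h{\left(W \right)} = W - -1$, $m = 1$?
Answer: $- \frac{176}{5} \approx -35.2$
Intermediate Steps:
$h{\left(W \right)} = 1 + W$ ($h{\left(W \right)} = W + 1 = 1 + W$)
$z{\left(J,E \right)} = \frac{E + J}{2 J}$
$\frac{88}{z{\left(h{\left(m \right)},-8 - 4 \right)}} = \frac{88}{\frac{1}{2} \frac{1}{1 + 1} \left(\left(-8 - 4\right) + \left(1 + 1\right)\right)} = \frac{88}{\frac{1}{2} \cdot \frac{1}{2} \left(\left(-8 - 4\right) + 2\right)} = \frac{88}{\frac{1}{2} \cdot \frac{1}{2} \left(-12 + 2\right)} = \frac{88}{\frac{1}{2} \cdot \frac{1}{2} \left(-10\right)} = \frac{88}{- \frac{5}{2}} = 88 \left(- \frac{2}{5}\right) = - \frac{176}{5}$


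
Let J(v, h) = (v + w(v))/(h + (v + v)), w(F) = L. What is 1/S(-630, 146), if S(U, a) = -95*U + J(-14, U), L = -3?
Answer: 658/39381317 ≈ 1.6708e-5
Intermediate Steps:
w(F) = -3
J(v, h) = (-3 + v)/(h + 2*v) (J(v, h) = (v - 3)/(h + (v + v)) = (-3 + v)/(h + 2*v))
S(U, a) = -95*U - 17/(-28 + U) (S(U, a) = -95*U + (-3 - 14)/(U + 2*(-14)) = -95*U - 17/(U - 28) = -95*U - 17/(-28 + U))
1/S(-630, 146) = 1/((-17 - 95*(-630)*(-28 - 630))/(-28 - 630)) = 1/((-17 - 95*(-630)*(-658))/(-658)) = 1/(-(-17 - 39381300)/658) = 1/(-1/658*(-39381317)) = 1/(39381317/658) = 658/39381317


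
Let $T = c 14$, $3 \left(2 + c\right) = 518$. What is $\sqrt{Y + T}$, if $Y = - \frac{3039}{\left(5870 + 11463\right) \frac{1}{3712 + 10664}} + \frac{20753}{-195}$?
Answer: $\frac{i \sqrt{301644127619835}}{1126645} \approx 15.416 i$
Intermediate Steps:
$c = \frac{512}{3}$ ($c = -2 + \frac{1}{3} \cdot 518 = -2 + \frac{518}{3} = \frac{512}{3} \approx 170.67$)
$T = \frac{7168}{3}$ ($T = \frac{512}{3} \cdot 14 = \frac{7168}{3} \approx 2389.3$)
$Y = - \frac{8879001229}{3379935}$ ($Y = - \frac{3039}{17333 \cdot \frac{1}{14376}} + 20753 \left(- \frac{1}{195}\right) = - \frac{3039}{17333 \cdot \frac{1}{14376}} - \frac{20753}{195} = - \frac{3039}{\frac{17333}{14376}} - \frac{20753}{195} = \left(-3039\right) \frac{14376}{17333} - \frac{20753}{195} = - \frac{43688664}{17333} - \frac{20753}{195} = - \frac{8879001229}{3379935} \approx -2627.0$)
$\sqrt{Y + T} = \sqrt{- \frac{8879001229}{3379935} + \frac{7168}{3}} = \sqrt{- \frac{267736623}{1126645}} = \frac{i \sqrt{301644127619835}}{1126645}$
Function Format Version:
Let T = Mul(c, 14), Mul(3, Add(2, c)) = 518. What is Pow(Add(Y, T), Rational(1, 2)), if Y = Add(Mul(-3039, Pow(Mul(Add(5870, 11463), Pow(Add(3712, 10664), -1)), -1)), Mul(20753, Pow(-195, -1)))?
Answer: Mul(Rational(1, 1126645), I, Pow(301644127619835, Rational(1, 2))) ≈ Mul(15.416, I)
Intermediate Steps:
c = Rational(512, 3) (c = Add(-2, Mul(Rational(1, 3), 518)) = Add(-2, Rational(518, 3)) = Rational(512, 3) ≈ 170.67)
T = Rational(7168, 3) (T = Mul(Rational(512, 3), 14) = Rational(7168, 3) ≈ 2389.3)
Y = Rational(-8879001229, 3379935) (Y = Add(Mul(-3039, Pow(Mul(17333, Pow(14376, -1)), -1)), Mul(20753, Rational(-1, 195))) = Add(Mul(-3039, Pow(Mul(17333, Rational(1, 14376)), -1)), Rational(-20753, 195)) = Add(Mul(-3039, Pow(Rational(17333, 14376), -1)), Rational(-20753, 195)) = Add(Mul(-3039, Rational(14376, 17333)), Rational(-20753, 195)) = Add(Rational(-43688664, 17333), Rational(-20753, 195)) = Rational(-8879001229, 3379935) ≈ -2627.0)
Pow(Add(Y, T), Rational(1, 2)) = Pow(Add(Rational(-8879001229, 3379935), Rational(7168, 3)), Rational(1, 2)) = Pow(Rational(-267736623, 1126645), Rational(1, 2)) = Mul(Rational(1, 1126645), I, Pow(301644127619835, Rational(1, 2)))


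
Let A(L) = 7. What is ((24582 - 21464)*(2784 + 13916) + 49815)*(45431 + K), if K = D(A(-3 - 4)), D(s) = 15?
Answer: 2368664380090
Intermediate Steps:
K = 15
((24582 - 21464)*(2784 + 13916) + 49815)*(45431 + K) = ((24582 - 21464)*(2784 + 13916) + 49815)*(45431 + 15) = (3118*16700 + 49815)*45446 = (52070600 + 49815)*45446 = 52120415*45446 = 2368664380090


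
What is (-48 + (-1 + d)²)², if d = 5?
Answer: 1024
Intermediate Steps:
(-48 + (-1 + d)²)² = (-48 + (-1 + 5)²)² = (-48 + 4²)² = (-48 + 16)² = (-32)² = 1024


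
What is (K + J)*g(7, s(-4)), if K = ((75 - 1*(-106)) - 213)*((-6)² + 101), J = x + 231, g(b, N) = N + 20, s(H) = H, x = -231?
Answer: -70144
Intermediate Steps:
g(b, N) = 20 + N
J = 0 (J = -231 + 231 = 0)
K = -4384 (K = ((75 + 106) - 213)*(36 + 101) = (181 - 213)*137 = -32*137 = -4384)
(K + J)*g(7, s(-4)) = (-4384 + 0)*(20 - 4) = -4384*16 = -70144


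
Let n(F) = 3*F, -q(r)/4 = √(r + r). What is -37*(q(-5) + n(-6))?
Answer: 666 + 148*I*√10 ≈ 666.0 + 468.02*I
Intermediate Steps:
q(r) = -4*√2*√r (q(r) = -4*√(r + r) = -4*√2*√r)
-37*(q(-5) + n(-6)) = -37*(-4*√2*√(-5) + 3*(-6)) = -37*(-4*√2*I*√5 - 18) = -37*(-4*I*√10 - 18) = -37*(-18 - 4*I*√10) = 666 + 148*I*√10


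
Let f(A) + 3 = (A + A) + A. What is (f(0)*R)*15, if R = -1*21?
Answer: 945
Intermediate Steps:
f(A) = -3 + 3*A (f(A) = -3 + ((A + A) + A) = -3 + (2*A + A) = -3 + 3*A)
R = -21
(f(0)*R)*15 = ((-3 + 3*0)*(-21))*15 = ((-3 + 0)*(-21))*15 = -3*(-21)*15 = 63*15 = 945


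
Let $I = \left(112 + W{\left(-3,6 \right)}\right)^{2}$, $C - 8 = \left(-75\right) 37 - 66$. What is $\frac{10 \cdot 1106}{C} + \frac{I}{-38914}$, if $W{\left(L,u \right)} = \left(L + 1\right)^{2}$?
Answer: $- \frac{234254844}{55121681} \approx -4.2498$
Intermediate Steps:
$W{\left(L,u \right)} = \left(1 + L\right)^{2}$
$C = -2833$ ($C = 8 - 2841 = -2833$)
$I = 13456$ ($I = \left(112 + \left(1 - 3\right)^{2}\right)^{2} = \left(112 + \left(-2\right)^{2}\right)^{2} = \left(112 + 4\right)^{2} = 116^{2} = 13456$)
$\frac{10 \cdot 1106}{C} + \frac{I}{-38914} = \frac{10 \cdot 1106}{-2833} + \frac{13456}{-38914} = 11060 \left(- \frac{1}{2833}\right) + 13456 \left(- \frac{1}{38914}\right) = - \frac{11060}{2833} - \frac{6728}{19457} = - \frac{234254844}{55121681}$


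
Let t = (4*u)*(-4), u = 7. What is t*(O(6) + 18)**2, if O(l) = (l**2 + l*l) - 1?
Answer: -887152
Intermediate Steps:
O(l) = -1 + 2*l**2 (O(l) = (l**2 + l**2) - 1 = 2*l**2 - 1 = -1 + 2*l**2)
t = -112 (t = (4*7)*(-4) = 28*(-4) = -112)
t*(O(6) + 18)**2 = -112*((-1 + 2*6**2) + 18)**2 = -112*((-1 + 2*36) + 18)**2 = -112*((-1 + 72) + 18)**2 = -112*(71 + 18)**2 = -112*89**2 = -112*7921 = -887152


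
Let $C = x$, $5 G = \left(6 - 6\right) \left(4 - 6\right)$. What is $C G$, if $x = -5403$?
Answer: $0$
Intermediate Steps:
$G = 0$ ($G = \frac{\left(6 - 6\right) \left(4 - 6\right)}{5} = \frac{0 \left(-2\right)}{5} = \frac{1}{5} \cdot 0 = 0$)
$C = -5403$
$C G = \left(-5403\right) 0 = 0$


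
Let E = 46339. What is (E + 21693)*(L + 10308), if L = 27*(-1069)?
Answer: -1262333760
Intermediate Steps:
L = -28863
(E + 21693)*(L + 10308) = (46339 + 21693)*(-28863 + 10308) = 68032*(-18555) = -1262333760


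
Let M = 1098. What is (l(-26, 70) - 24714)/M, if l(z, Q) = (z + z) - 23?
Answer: -8263/366 ≈ -22.577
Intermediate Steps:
l(z, Q) = -23 + 2*z (l(z, Q) = 2*z - 23 = -23 + 2*z)
(l(-26, 70) - 24714)/M = ((-23 + 2*(-26)) - 24714)/1098 = ((-23 - 52) - 24714)*(1/1098) = (-75 - 24714)*(1/1098) = -24789*1/1098 = -8263/366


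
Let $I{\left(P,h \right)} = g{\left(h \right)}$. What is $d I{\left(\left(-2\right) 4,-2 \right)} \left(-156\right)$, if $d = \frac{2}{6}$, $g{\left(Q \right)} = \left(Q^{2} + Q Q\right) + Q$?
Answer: $-312$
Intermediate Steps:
$g{\left(Q \right)} = Q + 2 Q^{2}$ ($g{\left(Q \right)} = \left(Q^{2} + Q^{2}\right) + Q = 2 Q^{2} + Q = Q + 2 Q^{2}$)
$I{\left(P,h \right)} = h \left(1 + 2 h\right)$
$d = \frac{1}{3}$ ($d = 2 \cdot \frac{1}{6} = \frac{1}{3} \approx 0.33333$)
$d I{\left(\left(-2\right) 4,-2 \right)} \left(-156\right) = \frac{\left(-2\right) \left(1 + 2 \left(-2\right)\right)}{3} \left(-156\right) = \frac{\left(-2\right) \left(1 - 4\right)}{3} \left(-156\right) = \frac{\left(-2\right) \left(-3\right)}{3} \left(-156\right) = \frac{1}{3} \cdot 6 \left(-156\right) = 2 \left(-156\right) = -312$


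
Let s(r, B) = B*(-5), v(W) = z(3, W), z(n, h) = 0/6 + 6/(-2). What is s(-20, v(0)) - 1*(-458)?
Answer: 473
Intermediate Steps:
z(n, h) = -3 (z(n, h) = 0*(⅙) + 6*(-½) = 0 - 3 = -3)
v(W) = -3
s(r, B) = -5*B
s(-20, v(0)) - 1*(-458) = -5*(-3) - 1*(-458) = 15 + 458 = 473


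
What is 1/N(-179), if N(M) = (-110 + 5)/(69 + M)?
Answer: 22/21 ≈ 1.0476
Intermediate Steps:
N(M) = -105/(69 + M)
1/N(-179) = 1/(-105/(69 - 179)) = 1/(-105/(-110)) = 1/(-105*(-1/110)) = 1/(21/22) = 22/21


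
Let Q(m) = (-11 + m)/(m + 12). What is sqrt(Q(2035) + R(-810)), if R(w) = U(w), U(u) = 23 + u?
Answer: I*sqrt(6225995)/89 ≈ 28.036*I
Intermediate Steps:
R(w) = 23 + w
Q(m) = (-11 + m)/(12 + m)
sqrt(Q(2035) + R(-810)) = sqrt((-11 + 2035)/(12 + 2035) + (23 - 810)) = sqrt(2024/2047 - 787) = sqrt((1/2047)*2024 - 787) = sqrt(88/89 - 787) = sqrt(-69955/89) = I*sqrt(6225995)/89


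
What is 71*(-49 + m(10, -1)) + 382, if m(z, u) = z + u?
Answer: -2458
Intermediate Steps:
m(z, u) = u + z
71*(-49 + m(10, -1)) + 382 = 71*(-49 + (-1 + 10)) + 382 = 71*(-49 + 9) + 382 = 71*(-40) + 382 = -2840 + 382 = -2458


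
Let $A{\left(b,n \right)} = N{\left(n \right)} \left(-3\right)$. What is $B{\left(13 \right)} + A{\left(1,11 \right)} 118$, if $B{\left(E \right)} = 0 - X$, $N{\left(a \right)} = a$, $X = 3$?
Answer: $-3897$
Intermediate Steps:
$B{\left(E \right)} = -3$ ($B{\left(E \right)} = 0 - 3 = -3$)
$A{\left(b,n \right)} = - 3 n$ ($A{\left(b,n \right)} = n \left(-3\right) = - 3 n$)
$B{\left(13 \right)} + A{\left(1,11 \right)} 118 = -3 + \left(-3\right) 11 \cdot 118 = -3 - 3894 = -3897$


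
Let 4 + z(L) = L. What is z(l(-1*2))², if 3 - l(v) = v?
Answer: 1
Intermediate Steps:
l(v) = 3 - v
z(L) = -4 + L
z(l(-1*2))² = (-4 + (3 - (-1)*2))² = (-4 + (3 - 1*(-2)))² = (-4 + (3 + 2))² = (-4 + 5)² = 1² = 1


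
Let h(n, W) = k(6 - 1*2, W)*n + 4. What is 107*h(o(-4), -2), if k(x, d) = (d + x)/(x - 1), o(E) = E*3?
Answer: -428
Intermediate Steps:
o(E) = 3*E
k(x, d) = (d + x)/(-1 + x)
h(n, W) = 4 + n*(4/3 + W/3) (h(n, W) = ((W + (6 - 1*2))/(-1 + (6 - 1*2)))*n + 4 = ((W + (6 - 2))/(-1 + (6 - 2)))*n + 4 = ((W + 4)/(-1 + 4))*n + 4 = ((4 + W)/3)*n + 4 = (4/3 + W/3)*n + 4 = n*(4/3 + W/3) + 4 = 4 + n*(4/3 + W/3))
107*h(o(-4), -2) = 107*(4 + (3*(-4))*(4 - 2)/3) = 107*(4 + (1/3)*(-12)*2) = 107*(4 - 8) = 107*(-4) = -428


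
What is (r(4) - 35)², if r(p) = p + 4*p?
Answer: 225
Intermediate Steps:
r(p) = 5*p
(r(4) - 35)² = (5*4 - 35)² = (20 - 35)² = (-15)² = 225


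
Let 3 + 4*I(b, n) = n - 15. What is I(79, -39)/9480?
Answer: -19/12640 ≈ -0.0015032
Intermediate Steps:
I(b, n) = -9/2 + n/4 (I(b, n) = -¾ + (n - 15)/4 = -¾ + (-15 + n)/4 = -¾ + (-15/4 + n/4) = -9/2 + n/4)
I(79, -39)/9480 = (-9/2 + (¼)*(-39))/9480 = (-9/2 - 39/4)*(1/9480) = -57/4*1/9480 = -19/12640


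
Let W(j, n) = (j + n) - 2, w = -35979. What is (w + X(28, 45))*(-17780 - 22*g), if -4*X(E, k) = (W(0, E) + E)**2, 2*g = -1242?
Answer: 151163544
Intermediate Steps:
g = -621 (g = (1/2)*(-1242) = -621)
W(j, n) = -2 + j + n
X(E, k) = -(-2 + 2*E)**2/4 (X(E, k) = -((-2 + 0 + E) + E)**2/4 = -((-2 + E) + E)**2/4 = -(-2 + 2*E)**2/4)
(w + X(28, 45))*(-17780 - 22*g) = (-35979 - (-1 + 28)**2)*(-17780 - 22*(-621)) = (-35979 - 1*27**2)*(-17780 + 13662) = (-35979 - 1*729)*(-4118) = (-35979 - 729)*(-4118) = -36708*(-4118) = 151163544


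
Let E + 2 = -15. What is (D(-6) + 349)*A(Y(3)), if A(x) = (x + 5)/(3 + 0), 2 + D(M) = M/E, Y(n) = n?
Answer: 47240/51 ≈ 926.27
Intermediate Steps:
E = -17 (E = -2 - 15 = -17)
D(M) = -2 - M/17 (D(M) = -2 + M/(-17) = -2 + M*(-1/17) = -2 - M/17)
A(x) = 5/3 + x/3 (A(x) = (5 + x)/3 = (5 + x)*(⅓) = 5/3 + x/3)
(D(-6) + 349)*A(Y(3)) = ((-2 - 1/17*(-6)) + 349)*(5/3 + (⅓)*3) = ((-2 + 6/17) + 349)*(5/3 + 1) = (-28/17 + 349)*(8/3) = (5905/17)*(8/3) = 47240/51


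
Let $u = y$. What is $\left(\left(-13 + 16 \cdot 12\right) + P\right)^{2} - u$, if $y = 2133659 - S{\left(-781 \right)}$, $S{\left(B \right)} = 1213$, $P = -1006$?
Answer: $-1448517$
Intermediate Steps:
$y = 2132446$ ($y = 2133659 - 1213 = 2132446$)
$u = 2132446$
$\left(\left(-13 + 16 \cdot 12\right) + P\right)^{2} - u = \left(\left(-13 + 16 \cdot 12\right) - 1006\right)^{2} - 2132446 = \left(\left(-13 + 192\right) - 1006\right)^{2} - 2132446 = \left(179 - 1006\right)^{2} - 2132446 = \left(-827\right)^{2} - 2132446 = 683929 - 2132446 = -1448517$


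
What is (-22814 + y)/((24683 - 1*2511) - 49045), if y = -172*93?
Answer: 38810/26873 ≈ 1.4442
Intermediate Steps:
y = -15996
(-22814 + y)/((24683 - 1*2511) - 49045) = (-22814 - 15996)/((24683 - 1*2511) - 49045) = -38810/((24683 - 2511) - 49045) = -38810/(22172 - 49045) = -38810/(-26873) = -38810*(-1/26873) = 38810/26873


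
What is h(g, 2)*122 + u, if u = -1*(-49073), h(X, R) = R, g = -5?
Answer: 49317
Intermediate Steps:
u = 49073
h(g, 2)*122 + u = 2*122 + 49073 = 244 + 49073 = 49317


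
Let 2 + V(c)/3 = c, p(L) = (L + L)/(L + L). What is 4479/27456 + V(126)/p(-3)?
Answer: 3406037/9152 ≈ 372.16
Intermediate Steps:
p(L) = 1 (p(L) = (2*L)/((2*L)) = (2*L)*(1/(2*L)) = 1)
V(c) = -6 + 3*c
4479/27456 + V(126)/p(-3) = 4479/27456 + (-6 + 3*126)/1 = 4479*(1/27456) + (-6 + 378)*1 = 1493/9152 + 372*1 = 1493/9152 + 372 = 3406037/9152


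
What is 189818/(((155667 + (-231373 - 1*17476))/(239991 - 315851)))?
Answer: 7199796740/46591 ≈ 1.5453e+5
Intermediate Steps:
189818/(((155667 + (-231373 - 1*17476))/(239991 - 315851))) = 189818/(((155667 + (-231373 - 17476))/(-75860))) = 189818/(((155667 - 248849)*(-1/75860))) = 189818/((-93182*(-1/75860))) = 189818/(46591/37930) = 189818*(37930/46591) = 7199796740/46591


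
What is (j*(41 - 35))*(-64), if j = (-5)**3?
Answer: 48000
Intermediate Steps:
j = -125
(j*(41 - 35))*(-64) = -125*(41 - 35)*(-64) = -125*6*(-64) = -750*(-64) = 48000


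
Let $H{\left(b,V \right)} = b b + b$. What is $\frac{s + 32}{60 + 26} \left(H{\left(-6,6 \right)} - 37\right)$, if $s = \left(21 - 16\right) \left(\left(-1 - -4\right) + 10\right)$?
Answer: $- \frac{679}{86} \approx -7.8953$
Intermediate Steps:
$s = 65$ ($s = 5 \left(\left(-1 + 4\right) + 10\right) = 5 \left(3 + 10\right) = 5 \cdot 13 = 65$)
$H{\left(b,V \right)} = b + b^{2}$ ($H{\left(b,V \right)} = b^{2} + b = b + b^{2}$)
$\frac{s + 32}{60 + 26} \left(H{\left(-6,6 \right)} - 37\right) = \frac{65 + 32}{60 + 26} \left(- 6 \left(1 - 6\right) - 37\right) = \frac{97}{86} \left(\left(-6\right) \left(-5\right) - 37\right) = 97 \cdot \frac{1}{86} \left(30 - 37\right) = \frac{97}{86} \left(-7\right) = - \frac{679}{86}$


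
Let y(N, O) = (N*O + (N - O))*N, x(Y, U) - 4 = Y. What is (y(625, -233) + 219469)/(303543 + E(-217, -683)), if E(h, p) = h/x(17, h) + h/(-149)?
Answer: -3667834362/12334523 ≈ -297.36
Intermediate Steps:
x(Y, U) = 4 + Y
y(N, O) = N*(N - O + N*O) (y(N, O) = (N - O + N*O)*N = N*(N - O + N*O))
E(h, p) = 128*h/3129 (E(h, p) = h/(4 + 17) + h/(-149) = h/21 + h*(-1/149) = h*(1/21) - h/149 = h/21 - h/149 = 128*h/3129)
(y(625, -233) + 219469)/(303543 + E(-217, -683)) = (625*(625 - 1*(-233) + 625*(-233)) + 219469)/(303543 + (128/3129)*(-217)) = (625*(625 + 233 - 145625) + 219469)/(303543 - 3968/447) = (625*(-144767) + 219469)/(135679753/447) = (-90479375 + 219469)*(447/135679753) = -90259906*447/135679753 = -3667834362/12334523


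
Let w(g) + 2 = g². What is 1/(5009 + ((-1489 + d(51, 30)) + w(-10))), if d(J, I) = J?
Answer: 1/3669 ≈ 0.00027255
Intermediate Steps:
w(g) = -2 + g²
1/(5009 + ((-1489 + d(51, 30)) + w(-10))) = 1/(5009 + ((-1489 + 51) + (-2 + (-10)²))) = 1/(5009 + (-1438 + (-2 + 100))) = 1/(5009 + (-1438 + 98)) = 1/(5009 - 1340) = 1/3669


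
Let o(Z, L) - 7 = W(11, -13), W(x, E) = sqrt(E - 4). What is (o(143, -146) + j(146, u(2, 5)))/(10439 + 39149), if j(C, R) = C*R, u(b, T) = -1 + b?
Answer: 153/49588 + I*sqrt(17)/49588 ≈ 0.0030854 + 8.3147e-5*I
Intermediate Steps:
W(x, E) = sqrt(-4 + E)
o(Z, L) = 7 + I*sqrt(17) (o(Z, L) = 7 + sqrt(-4 - 13) = 7 + sqrt(-17) = 7 + I*sqrt(17))
(o(143, -146) + j(146, u(2, 5)))/(10439 + 39149) = ((7 + I*sqrt(17)) + 146*(-1 + 2))/(10439 + 39149) = ((7 + I*sqrt(17)) + 146*1)/49588 = ((7 + I*sqrt(17)) + 146)*(1/49588) = (153 + I*sqrt(17))*(1/49588) = 153/49588 + I*sqrt(17)/49588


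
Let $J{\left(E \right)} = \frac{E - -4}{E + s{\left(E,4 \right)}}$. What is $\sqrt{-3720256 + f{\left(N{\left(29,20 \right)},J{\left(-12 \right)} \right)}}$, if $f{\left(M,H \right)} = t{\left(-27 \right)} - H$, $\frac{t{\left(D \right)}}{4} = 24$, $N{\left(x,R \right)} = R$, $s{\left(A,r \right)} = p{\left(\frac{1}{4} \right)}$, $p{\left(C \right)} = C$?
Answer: $\frac{8 i \sqrt{128403671}}{47} \approx 1928.8 i$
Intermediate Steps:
$s{\left(A,r \right)} = \frac{1}{4}$
$J{\left(E \right)} = \frac{4 + E}{\frac{1}{4} + E}$ ($J{\left(E \right)} = \frac{E - -4}{E + \frac{1}{4}} = \frac{E + \left(-3 + 7\right)}{\frac{1}{4} + E} = \frac{E + 4}{\frac{1}{4} + E} = \frac{4 + E}{\frac{1}{4} + E}$)
$t{\left(D \right)} = 96$ ($t{\left(D \right)} = 4 \cdot 24 = 96$)
$f{\left(M,H \right)} = 96 - H$
$\sqrt{-3720256 + f{\left(N{\left(29,20 \right)},J{\left(-12 \right)} \right)}} = \sqrt{-3720256 + \left(96 - \frac{4 \left(4 - 12\right)}{1 + 4 \left(-12\right)}\right)} = \sqrt{-3720256 + \left(96 - 4 \frac{1}{1 - 48} \left(-8\right)\right)} = \sqrt{-3720256 + \left(96 - 4 \frac{1}{-47} \left(-8\right)\right)} = \sqrt{-3720256 + \left(96 - 4 \left(- \frac{1}{47}\right) \left(-8\right)\right)} = \sqrt{-3720256 + \left(96 - \frac{32}{47}\right)} = \sqrt{-3720256 + \frac{4480}{47}} = \sqrt{- \frac{174847552}{47}} = \frac{8 i \sqrt{128403671}}{47}$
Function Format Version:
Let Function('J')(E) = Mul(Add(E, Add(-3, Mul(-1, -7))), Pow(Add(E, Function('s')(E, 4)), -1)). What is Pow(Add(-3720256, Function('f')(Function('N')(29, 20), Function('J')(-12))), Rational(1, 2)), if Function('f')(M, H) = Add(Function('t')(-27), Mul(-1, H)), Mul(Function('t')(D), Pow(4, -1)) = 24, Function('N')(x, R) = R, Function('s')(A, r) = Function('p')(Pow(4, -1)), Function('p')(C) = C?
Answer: Mul(Rational(8, 47), I, Pow(128403671, Rational(1, 2))) ≈ Mul(1928.8, I)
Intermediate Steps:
Function('s')(A, r) = Rational(1, 4) (Function('s')(A, r) = Pow(4, -1) = Rational(1, 4))
Function('J')(E) = Mul(Pow(Add(Rational(1, 4), E), -1), Add(4, E)) (Function('J')(E) = Mul(Add(E, Add(-3, Mul(-1, -7))), Pow(Add(E, Rational(1, 4)), -1)) = Mul(Add(E, Add(-3, 7)), Pow(Add(Rational(1, 4), E), -1)) = Mul(Add(E, 4), Pow(Add(Rational(1, 4), E), -1)) = Mul(Add(4, E), Pow(Add(Rational(1, 4), E), -1)) = Mul(Pow(Add(Rational(1, 4), E), -1), Add(4, E)))
Function('t')(D) = 96 (Function('t')(D) = Mul(4, 24) = 96)
Function('f')(M, H) = Add(96, Mul(-1, H))
Pow(Add(-3720256, Function('f')(Function('N')(29, 20), Function('J')(-12))), Rational(1, 2)) = Pow(Add(-3720256, Add(96, Mul(-1, Mul(4, Pow(Add(1, Mul(4, -12)), -1), Add(4, -12))))), Rational(1, 2)) = Pow(Add(-3720256, Add(96, Mul(-1, Mul(4, Pow(Add(1, -48), -1), -8)))), Rational(1, 2)) = Pow(Add(-3720256, Add(96, Mul(-1, Mul(4, Pow(-47, -1), -8)))), Rational(1, 2)) = Pow(Add(-3720256, Add(96, Mul(-1, Mul(4, Rational(-1, 47), -8)))), Rational(1, 2)) = Pow(Add(-3720256, Add(96, Mul(-1, Rational(32, 47)))), Rational(1, 2)) = Pow(Add(-3720256, Add(96, Rational(-32, 47))), Rational(1, 2)) = Pow(Add(-3720256, Rational(4480, 47)), Rational(1, 2)) = Pow(Rational(-174847552, 47), Rational(1, 2)) = Mul(Rational(8, 47), I, Pow(128403671, Rational(1, 2)))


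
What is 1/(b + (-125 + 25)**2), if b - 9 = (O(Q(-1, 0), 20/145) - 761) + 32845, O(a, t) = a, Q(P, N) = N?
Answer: 1/42093 ≈ 2.3757e-5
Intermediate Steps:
b = 32093 (b = 9 + ((0 - 761) + 32845) = 9 + (-761 + 32845) = 9 + 32084 = 32093)
1/(b + (-125 + 25)**2) = 1/(32093 + (-125 + 25)**2) = 1/(32093 + (-100)**2) = 1/(32093 + 10000) = 1/42093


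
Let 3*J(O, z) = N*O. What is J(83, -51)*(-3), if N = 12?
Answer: -996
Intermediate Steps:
J(O, z) = 4*O (J(O, z) = (12*O)/3 = 4*O)
J(83, -51)*(-3) = (4*83)*(-3) = 332*(-3) = -996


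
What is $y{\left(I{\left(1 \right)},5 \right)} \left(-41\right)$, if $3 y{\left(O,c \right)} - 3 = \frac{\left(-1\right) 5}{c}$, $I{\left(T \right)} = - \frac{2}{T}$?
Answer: $- \frac{82}{3} \approx -27.333$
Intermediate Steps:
$y{\left(O,c \right)} = 1 - \frac{5}{3 c}$ ($y{\left(O,c \right)} = 1 + \frac{\left(-1\right) 5 \frac{1}{c}}{3} = 1 + \frac{\left(-5\right) \frac{1}{c}}{3} = 1 - \frac{5}{3 c}$)
$y{\left(I{\left(1 \right)},5 \right)} \left(-41\right) = \frac{- \frac{5}{3} + 5}{5} \left(-41\right) = \frac{1}{5} \cdot \frac{10}{3} \left(-41\right) = \frac{2}{3} \left(-41\right) = - \frac{82}{3}$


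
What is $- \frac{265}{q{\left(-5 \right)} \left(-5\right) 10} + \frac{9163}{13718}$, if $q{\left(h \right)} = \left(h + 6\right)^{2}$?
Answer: $\frac{204671}{34295} \approx 5.968$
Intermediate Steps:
$q{\left(h \right)} = \left(6 + h\right)^{2}$
$- \frac{265}{q{\left(-5 \right)} \left(-5\right) 10} + \frac{9163}{13718} = - \frac{265}{\left(6 - 5\right)^{2} \left(-5\right) 10} + \frac{9163}{13718} = - \frac{265}{1^{2} \left(-5\right) 10} + 9163 \cdot \frac{1}{13718} = - \frac{265}{1 \left(-5\right) 10} + \frac{9163}{13718} = - \frac{265}{\left(-5\right) 10} + \frac{9163}{13718} = - \frac{265}{-50} + \frac{9163}{13718} = \left(-265\right) \left(- \frac{1}{50}\right) + \frac{9163}{13718} = \frac{53}{10} + \frac{9163}{13718} = \frac{204671}{34295}$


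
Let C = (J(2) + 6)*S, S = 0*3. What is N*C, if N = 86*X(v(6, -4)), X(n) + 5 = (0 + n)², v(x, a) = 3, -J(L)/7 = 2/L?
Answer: 0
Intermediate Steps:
J(L) = -14/L
S = 0
X(n) = -5 + n² (X(n) = -5 + (0 + n)² = -5 + n²)
N = 344 (N = 86*(-5 + 3²) = 86*(-5 + 9) = 86*4 = 344)
C = 0 (C = (-14/2 + 6)*0 = (-14*½ + 6)*0 = (-7 + 6)*0 = -1*0 = 0)
N*C = 344*0 = 0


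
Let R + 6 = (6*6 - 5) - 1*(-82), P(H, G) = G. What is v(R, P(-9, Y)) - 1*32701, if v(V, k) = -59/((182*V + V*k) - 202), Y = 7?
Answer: -654706780/20021 ≈ -32701.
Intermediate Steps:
R = 107 (R = -6 + ((6*6 - 5) - 1*(-82)) = -6 + ((36 - 5) + 82) = -6 + (31 + 82) = -6 + 113 = 107)
v(V, k) = -59/(-202 + 182*V + V*k)
v(R, P(-9, Y)) - 1*32701 = -59/(-202 + 182*107 + 107*7) - 1*32701 = -59/(-202 + 19474 + 749) - 32701 = -59/20021 - 32701 = -654706780/20021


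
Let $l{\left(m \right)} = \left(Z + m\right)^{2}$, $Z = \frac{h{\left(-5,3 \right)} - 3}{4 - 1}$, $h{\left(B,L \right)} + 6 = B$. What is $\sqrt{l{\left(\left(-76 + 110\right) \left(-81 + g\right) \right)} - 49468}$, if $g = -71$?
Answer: $\frac{22 \sqrt{496618}}{3} \approx 5167.9$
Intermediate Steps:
$h{\left(B,L \right)} = -6 + B$
$Z = - \frac{14}{3}$ ($Z = \frac{\left(-6 - 5\right) - 3}{4 - 1} = \frac{-11 - 3}{3} = \left(-14\right) \frac{1}{3} = - \frac{14}{3} \approx -4.6667$)
$l{\left(m \right)} = \left(- \frac{14}{3} + m\right)^{2}$
$\sqrt{l{\left(\left(-76 + 110\right) \left(-81 + g\right) \right)} - 49468} = \sqrt{\frac{\left(-14 + 3 \left(-76 + 110\right) \left(-81 - 71\right)\right)^{2}}{9} - 49468} = \sqrt{\frac{\left(-14 + 3 \cdot 34 \left(-152\right)\right)^{2}}{9} - 49468} = \sqrt{\frac{\left(-14 + 3 \left(-5168\right)\right)^{2}}{9} - 49468} = \sqrt{\frac{\left(-14 - 15504\right)^{2}}{9} - 49468} = \sqrt{\frac{\left(-15518\right)^{2}}{9} - 49468} = \sqrt{\frac{1}{9} \cdot 240808324 - 49468} = \sqrt{\frac{240808324}{9} - 49468} = \sqrt{\frac{240363112}{9}} = \frac{22 \sqrt{496618}}{3}$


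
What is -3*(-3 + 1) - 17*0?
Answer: 6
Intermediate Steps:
-3*(-3 + 1) - 17*0 = -3*(-2) + 0 = 6 + 0 = 6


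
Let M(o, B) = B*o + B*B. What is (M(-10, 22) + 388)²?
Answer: 425104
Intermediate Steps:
M(o, B) = B² + B*o (M(o, B) = B*o + B² = B² + B*o)
(M(-10, 22) + 388)² = (22*(22 - 10) + 388)² = (22*12 + 388)² = (264 + 388)² = 652² = 425104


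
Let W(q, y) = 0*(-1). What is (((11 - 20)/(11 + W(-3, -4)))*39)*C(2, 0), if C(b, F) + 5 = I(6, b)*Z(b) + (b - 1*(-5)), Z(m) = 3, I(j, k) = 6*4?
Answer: -25974/11 ≈ -2361.3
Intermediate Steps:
I(j, k) = 24
W(q, y) = 0
C(b, F) = 72 + b (C(b, F) = -5 + (24*3 + (b - 1*(-5))) = -5 + (72 + (b + 5)) = -5 + (72 + (5 + b)) = -5 + (77 + b) = 72 + b)
(((11 - 20)/(11 + W(-3, -4)))*39)*C(2, 0) = (((11 - 20)/(11 + 0))*39)*(72 + 2) = (-9/11*39)*74 = (-9*1/11*39)*74 = -9/11*39*74 = -351/11*74 = -25974/11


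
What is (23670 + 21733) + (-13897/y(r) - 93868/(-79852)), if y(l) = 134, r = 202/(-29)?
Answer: 121180650693/2675042 ≈ 45300.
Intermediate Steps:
r = -202/29 (r = 202*(-1/29) = -202/29 ≈ -6.9655)
(23670 + 21733) + (-13897/y(r) - 93868/(-79852)) = (23670 + 21733) + (-13897/134 - 93868/(-79852)) = 45403 + (-13897*1/134 - 93868*(-1/79852)) = 45403 + (-13897/134 + 23467/19963) = 45403 - 274281233/2675042 = 121180650693/2675042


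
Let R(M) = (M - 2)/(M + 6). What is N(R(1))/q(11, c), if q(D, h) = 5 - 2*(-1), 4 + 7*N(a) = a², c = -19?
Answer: -195/2401 ≈ -0.081216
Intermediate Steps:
R(M) = (-2 + M)/(6 + M)
N(a) = -4/7 + a²/7
q(D, h) = 7 (q(D, h) = 5 + 2 = 7)
N(R(1))/q(11, c) = (-4/7 + ((-2 + 1)/(6 + 1))²/7)/7 = (-4/7 + (-1/7)²/7)*(⅐) = (-4/7 + ((⅐)*(-1))²/7)*(⅐) = (-4/7 + (-⅐)²/7)*(⅐) = (-4/7 + (⅐)*(1/49))*(⅐) = (-4/7 + 1/343)*(⅐) = -195/343*⅐ = -195/2401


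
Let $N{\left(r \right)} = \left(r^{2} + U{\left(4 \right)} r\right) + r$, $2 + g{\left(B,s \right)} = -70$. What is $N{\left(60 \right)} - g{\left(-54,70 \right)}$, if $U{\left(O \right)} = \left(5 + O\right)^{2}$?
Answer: $8592$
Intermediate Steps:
$g{\left(B,s \right)} = -72$ ($g{\left(B,s \right)} = -2 - 70 = -72$)
$N{\left(r \right)} = r^{2} + 82 r$ ($N{\left(r \right)} = \left(r^{2} + \left(5 + 4\right)^{2} r\right) + r = \left(r^{2} + 9^{2} r\right) + r = \left(r^{2} + 81 r\right) + r = r^{2} + 82 r$)
$N{\left(60 \right)} - g{\left(-54,70 \right)} = 60 \left(82 + 60\right) - -72 = 60 \cdot 142 + 72 = 8520 + 72 = 8592$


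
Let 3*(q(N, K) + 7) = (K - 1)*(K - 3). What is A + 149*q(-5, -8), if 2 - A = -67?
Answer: 3943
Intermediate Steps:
q(N, K) = -7 + (-1 + K)*(-3 + K)/3 (q(N, K) = -7 + ((K - 1)*(K - 3))/3 = -7 + ((-1 + K)*(-3 + K))/3 = -7 + (-1 + K)*(-3 + K)/3)
A = 69 (A = 2 - 1*(-67) = 2 + 67 = 69)
A + 149*q(-5, -8) = 69 + 149*(-6 - 4/3*(-8) + (⅓)*(-8)²) = 69 + 149*(-6 + 32/3 + (⅓)*64) = 69 + 149*(-6 + 32/3 + 64/3) = 69 + 149*26 = 69 + 3874 = 3943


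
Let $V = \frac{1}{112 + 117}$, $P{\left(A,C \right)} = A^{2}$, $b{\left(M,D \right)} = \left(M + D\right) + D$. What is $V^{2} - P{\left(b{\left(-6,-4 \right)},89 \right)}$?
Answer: $- \frac{10278435}{52441} \approx -196.0$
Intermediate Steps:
$b{\left(M,D \right)} = M + 2 D$ ($b{\left(M,D \right)} = \left(D + M\right) + D = M + 2 D$)
$V = \frac{1}{229} \approx 0.0043668$
$V^{2} - P{\left(b{\left(-6,-4 \right)},89 \right)} = \left(\frac{1}{229}\right)^{2} - \left(-6 + 2 \left(-4\right)\right)^{2} = \frac{1}{52441} - \left(-6 - 8\right)^{2} = \frac{1}{52441} - \left(-14\right)^{2} = \frac{1}{52441} - 196 = - \frac{10278435}{52441}$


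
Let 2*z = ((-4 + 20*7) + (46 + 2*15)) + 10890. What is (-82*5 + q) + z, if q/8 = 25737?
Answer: 211037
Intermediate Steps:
q = 205896 (q = 8*25737 = 205896)
z = 5551 (z = (((-4 + 20*7) + (46 + 2*15)) + 10890)/2 = (((-4 + 140) + (46 + 30)) + 10890)/2 = ((136 + 76) + 10890)/2 = (212 + 10890)/2 = (½)*11102 = 5551)
(-82*5 + q) + z = (-82*5 + 205896) + 5551 = (-410 + 205896) + 5551 = 205486 + 5551 = 211037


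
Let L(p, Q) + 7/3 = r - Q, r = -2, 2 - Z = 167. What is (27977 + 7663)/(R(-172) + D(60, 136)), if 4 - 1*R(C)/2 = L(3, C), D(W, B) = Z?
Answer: -106920/1477 ≈ -72.390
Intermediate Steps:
Z = -165 (Z = 2 - 1*167 = 2 - 167 = -165)
D(W, B) = -165
L(p, Q) = -13/3 - Q (L(p, Q) = -7/3 + (-2 - Q) = -13/3 - Q)
R(C) = 50/3 + 2*C (R(C) = 8 - 2*(-13/3 - C) = 8 + (26/3 + 2*C) = 50/3 + 2*C)
(27977 + 7663)/(R(-172) + D(60, 136)) = (27977 + 7663)/((50/3 + 2*(-172)) - 165) = 35640/((50/3 - 344) - 165) = 35640/(-982/3 - 165) = 35640/(-1477/3) = 35640*(-3/1477) = -106920/1477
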